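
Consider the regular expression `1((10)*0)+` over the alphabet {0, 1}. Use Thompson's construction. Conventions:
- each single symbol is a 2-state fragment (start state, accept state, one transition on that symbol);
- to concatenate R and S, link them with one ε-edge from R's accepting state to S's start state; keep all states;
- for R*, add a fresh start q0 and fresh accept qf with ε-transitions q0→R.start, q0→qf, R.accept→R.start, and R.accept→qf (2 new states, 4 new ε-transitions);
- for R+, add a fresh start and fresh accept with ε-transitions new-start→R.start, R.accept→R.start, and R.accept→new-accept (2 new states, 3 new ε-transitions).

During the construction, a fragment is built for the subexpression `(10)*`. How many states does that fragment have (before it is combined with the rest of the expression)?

6

Fragment for `(10)*`:
Each of the 2 symbol leaves contributes a 2-state fragment.
  10 : 4 states
  (10)* : 6 states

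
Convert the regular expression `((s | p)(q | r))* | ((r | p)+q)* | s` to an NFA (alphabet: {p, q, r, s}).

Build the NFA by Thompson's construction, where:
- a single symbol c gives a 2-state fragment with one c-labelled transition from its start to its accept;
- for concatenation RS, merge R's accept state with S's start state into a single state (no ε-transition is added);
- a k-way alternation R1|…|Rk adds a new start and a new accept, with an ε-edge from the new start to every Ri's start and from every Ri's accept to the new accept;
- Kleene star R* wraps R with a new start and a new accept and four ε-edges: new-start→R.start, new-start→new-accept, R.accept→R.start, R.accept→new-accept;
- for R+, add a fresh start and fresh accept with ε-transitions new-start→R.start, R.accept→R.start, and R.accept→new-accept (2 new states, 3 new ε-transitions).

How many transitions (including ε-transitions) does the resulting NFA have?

37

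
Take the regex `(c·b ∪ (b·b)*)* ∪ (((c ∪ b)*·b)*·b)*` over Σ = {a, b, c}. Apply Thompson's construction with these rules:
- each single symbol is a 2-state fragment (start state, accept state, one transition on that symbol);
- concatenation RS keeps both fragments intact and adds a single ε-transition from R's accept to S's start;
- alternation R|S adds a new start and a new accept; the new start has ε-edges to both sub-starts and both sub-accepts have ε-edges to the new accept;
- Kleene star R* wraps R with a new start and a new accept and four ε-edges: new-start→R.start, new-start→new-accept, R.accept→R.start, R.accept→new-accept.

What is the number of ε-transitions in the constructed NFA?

Per subexpression:
Each of the 8 symbol leaves contributes 0 ε-transitions.
  c·b → 1 ε-transition
  b·b → 1 ε-transition
  (b·b)* → 5 ε-transitions
  c·b ∪ (b·b)* → 10 ε-transitions
  (c·b ∪ (b·b)*)* → 14 ε-transitions
  c ∪ b → 4 ε-transitions
  (c ∪ b)* → 8 ε-transitions
  (c ∪ b)*·b → 9 ε-transitions
  ((c ∪ b)*·b)* → 13 ε-transitions
  ((c ∪ b)*·b)*·b → 14 ε-transitions
  (((c ∪ b)*·b)*·b)* → 18 ε-transitions
  (c·b ∪ (b·b)*)* ∪ (((c ∪ b)*·b)*·b)* → 36 ε-transitions

36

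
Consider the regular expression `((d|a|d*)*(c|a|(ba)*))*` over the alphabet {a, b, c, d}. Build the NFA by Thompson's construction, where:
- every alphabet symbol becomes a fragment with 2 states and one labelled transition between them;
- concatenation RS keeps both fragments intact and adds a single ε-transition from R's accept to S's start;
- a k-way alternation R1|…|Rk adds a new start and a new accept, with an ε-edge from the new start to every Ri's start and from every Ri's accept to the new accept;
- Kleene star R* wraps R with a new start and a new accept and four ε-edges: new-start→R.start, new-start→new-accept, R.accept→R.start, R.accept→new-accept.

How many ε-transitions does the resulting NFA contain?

Per subexpression:
Each of the 7 symbol leaves contributes 0 ε-transitions.
  d* — 4 ε-transitions
  d|a|d* — 10 ε-transitions
  (d|a|d*)* — 14 ε-transitions
  ba — 1 ε-transition
  (ba)* — 5 ε-transitions
  c|a|(ba)* — 11 ε-transitions
  (d|a|d*)*(c|a|(ba)*) — 26 ε-transitions
  ((d|a|d*)*(c|a|(ba)*))* — 30 ε-transitions

30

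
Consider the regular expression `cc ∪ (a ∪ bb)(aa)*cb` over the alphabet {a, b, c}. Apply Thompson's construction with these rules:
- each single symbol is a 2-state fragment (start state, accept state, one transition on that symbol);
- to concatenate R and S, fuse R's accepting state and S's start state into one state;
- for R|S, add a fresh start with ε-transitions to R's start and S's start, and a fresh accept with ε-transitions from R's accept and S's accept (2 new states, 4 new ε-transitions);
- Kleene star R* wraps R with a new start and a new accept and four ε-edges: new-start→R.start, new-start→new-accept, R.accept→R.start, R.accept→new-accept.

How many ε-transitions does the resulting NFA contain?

Bottom-up over the parse tree:
Each of the 9 symbol leaves contributes 0 ε-transitions.
  cc → 0 ε-transitions
  bb → 0 ε-transitions
  a ∪ bb → 4 ε-transitions
  aa → 0 ε-transitions
  (aa)* → 4 ε-transitions
  (a ∪ bb)(aa)*cb → 8 ε-transitions
  cc ∪ (a ∪ bb)(aa)*cb → 12 ε-transitions

12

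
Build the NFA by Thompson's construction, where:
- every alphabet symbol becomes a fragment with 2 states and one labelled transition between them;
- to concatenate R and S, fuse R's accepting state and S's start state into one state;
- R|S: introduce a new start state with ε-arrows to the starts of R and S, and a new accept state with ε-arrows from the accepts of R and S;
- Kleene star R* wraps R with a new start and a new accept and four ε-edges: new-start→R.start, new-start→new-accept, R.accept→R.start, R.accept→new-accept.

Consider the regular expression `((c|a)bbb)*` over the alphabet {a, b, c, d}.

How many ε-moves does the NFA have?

8

Recursing over subexpressions:
Each of the 5 symbol leaves contributes 0 ε-transitions.
  c|a : 4 ε-transitions
  (c|a)bbb : 4 ε-transitions
  ((c|a)bbb)* : 8 ε-transitions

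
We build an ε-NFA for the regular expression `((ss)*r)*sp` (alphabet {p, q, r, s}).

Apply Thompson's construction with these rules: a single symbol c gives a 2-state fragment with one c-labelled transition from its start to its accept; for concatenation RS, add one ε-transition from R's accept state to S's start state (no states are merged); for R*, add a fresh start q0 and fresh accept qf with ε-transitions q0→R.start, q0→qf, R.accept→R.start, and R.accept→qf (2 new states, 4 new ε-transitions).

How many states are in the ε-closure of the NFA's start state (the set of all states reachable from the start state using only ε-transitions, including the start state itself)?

7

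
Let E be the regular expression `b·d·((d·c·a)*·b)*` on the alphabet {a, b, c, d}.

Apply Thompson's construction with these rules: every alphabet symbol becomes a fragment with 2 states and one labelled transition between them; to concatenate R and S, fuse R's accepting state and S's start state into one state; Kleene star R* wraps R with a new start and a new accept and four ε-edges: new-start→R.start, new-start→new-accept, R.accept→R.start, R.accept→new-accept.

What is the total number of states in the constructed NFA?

Per subexpression:
Each of the 6 symbol leaves contributes a 2-state fragment.
  d·c·a — 4 states
  (d·c·a)* — 6 states
  (d·c·a)*·b — 7 states
  ((d·c·a)*·b)* — 9 states
  b·d·((d·c·a)*·b)* — 11 states

11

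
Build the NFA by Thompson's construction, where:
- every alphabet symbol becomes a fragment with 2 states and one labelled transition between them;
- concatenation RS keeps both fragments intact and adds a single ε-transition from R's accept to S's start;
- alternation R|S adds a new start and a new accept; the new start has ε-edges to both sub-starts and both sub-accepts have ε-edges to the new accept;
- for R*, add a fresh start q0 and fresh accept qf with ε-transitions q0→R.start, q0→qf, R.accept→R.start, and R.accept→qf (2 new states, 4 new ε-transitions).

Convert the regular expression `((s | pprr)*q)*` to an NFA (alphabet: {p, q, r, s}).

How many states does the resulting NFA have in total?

18

By structural recursion:
Each of the 6 symbol leaves contributes a 2-state fragment.
  pprr : 8 states
  s | pprr : 12 states
  (s | pprr)* : 14 states
  (s | pprr)*q : 16 states
  ((s | pprr)*q)* : 18 states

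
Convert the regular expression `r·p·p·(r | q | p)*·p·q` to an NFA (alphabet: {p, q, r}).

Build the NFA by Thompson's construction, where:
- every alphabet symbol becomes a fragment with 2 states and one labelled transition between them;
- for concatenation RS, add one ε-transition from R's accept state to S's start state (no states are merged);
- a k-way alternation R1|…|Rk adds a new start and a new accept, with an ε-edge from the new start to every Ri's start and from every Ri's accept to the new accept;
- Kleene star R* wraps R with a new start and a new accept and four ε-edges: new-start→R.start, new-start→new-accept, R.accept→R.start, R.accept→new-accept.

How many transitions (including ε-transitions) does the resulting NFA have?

23

Per subexpression:
Each of the 8 symbol leaves contributes 1 transition (1 symbol, 0 ε).
  r | q | p : 9 transitions (3 symbol, 6 ε)
  (r | q | p)* : 13 transitions (3 symbol, 10 ε)
  r·p·p·(r | q | p)*·p·q : 23 transitions (8 symbol, 15 ε)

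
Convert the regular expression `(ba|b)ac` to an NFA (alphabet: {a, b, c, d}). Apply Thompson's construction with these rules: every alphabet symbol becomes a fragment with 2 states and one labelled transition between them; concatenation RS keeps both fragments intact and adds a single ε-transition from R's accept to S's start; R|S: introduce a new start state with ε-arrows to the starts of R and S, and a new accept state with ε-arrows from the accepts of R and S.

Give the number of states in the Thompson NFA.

Per subexpression:
Each of the 5 symbol leaves contributes a 2-state fragment.
  ba → 4 states
  ba|b → 8 states
  (ba|b)ac → 12 states

12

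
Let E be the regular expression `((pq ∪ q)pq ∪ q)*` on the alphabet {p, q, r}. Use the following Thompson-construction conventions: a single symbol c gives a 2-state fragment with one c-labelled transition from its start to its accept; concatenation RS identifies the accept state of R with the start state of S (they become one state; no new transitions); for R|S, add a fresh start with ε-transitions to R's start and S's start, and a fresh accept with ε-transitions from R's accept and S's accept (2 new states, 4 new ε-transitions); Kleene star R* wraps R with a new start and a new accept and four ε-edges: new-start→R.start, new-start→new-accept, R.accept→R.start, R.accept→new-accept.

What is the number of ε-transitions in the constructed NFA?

Recursing over subexpressions:
Each of the 6 symbol leaves contributes 0 ε-transitions.
  pq — 0 ε-transitions
  pq ∪ q — 4 ε-transitions
  (pq ∪ q)pq — 4 ε-transitions
  (pq ∪ q)pq ∪ q — 8 ε-transitions
  ((pq ∪ q)pq ∪ q)* — 12 ε-transitions

12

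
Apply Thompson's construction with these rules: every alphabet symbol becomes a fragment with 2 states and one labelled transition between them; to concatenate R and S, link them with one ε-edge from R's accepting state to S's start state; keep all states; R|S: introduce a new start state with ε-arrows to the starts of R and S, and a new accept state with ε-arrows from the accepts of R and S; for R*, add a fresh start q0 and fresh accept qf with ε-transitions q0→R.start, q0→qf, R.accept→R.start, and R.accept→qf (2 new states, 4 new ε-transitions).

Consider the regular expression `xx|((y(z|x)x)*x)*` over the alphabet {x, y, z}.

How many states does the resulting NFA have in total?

22

By structural recursion:
Each of the 7 symbol leaves contributes a 2-state fragment.
  xx — 4 states
  z|x — 6 states
  y(z|x)x — 10 states
  (y(z|x)x)* — 12 states
  (y(z|x)x)*x — 14 states
  ((y(z|x)x)*x)* — 16 states
  xx|((y(z|x)x)*x)* — 22 states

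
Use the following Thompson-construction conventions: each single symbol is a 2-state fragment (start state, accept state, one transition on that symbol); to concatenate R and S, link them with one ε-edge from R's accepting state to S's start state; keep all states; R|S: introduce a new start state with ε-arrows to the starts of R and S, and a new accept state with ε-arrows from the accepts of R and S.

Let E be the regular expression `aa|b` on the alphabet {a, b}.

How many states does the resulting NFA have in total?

8

Building bottom-up:
Each of the 3 symbol leaves contributes a 2-state fragment.
  aa : 4 states
  aa|b : 8 states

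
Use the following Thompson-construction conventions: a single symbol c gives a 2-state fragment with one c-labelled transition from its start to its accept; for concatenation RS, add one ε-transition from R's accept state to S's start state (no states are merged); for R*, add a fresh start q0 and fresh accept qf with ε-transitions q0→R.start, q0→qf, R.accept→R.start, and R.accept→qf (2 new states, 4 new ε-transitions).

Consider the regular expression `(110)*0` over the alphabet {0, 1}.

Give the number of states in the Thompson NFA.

10

Recursing over subexpressions:
Each of the 4 symbol leaves contributes a 2-state fragment.
  110 : 6 states
  (110)* : 8 states
  (110)*0 : 10 states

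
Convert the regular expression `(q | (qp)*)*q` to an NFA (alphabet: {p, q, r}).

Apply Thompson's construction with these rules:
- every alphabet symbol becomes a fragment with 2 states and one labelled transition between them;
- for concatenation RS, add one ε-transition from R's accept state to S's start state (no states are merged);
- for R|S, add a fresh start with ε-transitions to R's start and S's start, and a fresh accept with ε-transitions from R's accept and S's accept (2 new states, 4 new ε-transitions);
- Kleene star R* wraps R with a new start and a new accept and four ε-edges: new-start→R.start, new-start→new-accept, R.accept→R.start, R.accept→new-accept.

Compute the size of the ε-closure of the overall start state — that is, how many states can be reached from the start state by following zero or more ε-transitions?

9

Compute the ε-closure size of each fragment's start state recursively; a symbol fragment's start has no outgoing ε-edge, so its closure is just itself (size 1).
  qp → same as the first factor's closure: C = 1
  (qp)* → C = 1 (new start) + 1 (body) + 1 (new accept) = 3
  q | (qp)* → new start ε-reaches every alternative's start; at least one alternative accepts ε, so the union's new accept is reached too: C = 1 + 1 + 3 + 1 = 6
  (q | (qp)*)* → new start has ε-edges to the inner start and to the new accept, so C = 2 + 6 = 8
  (q | (qp)*)*q → the left operand accepts ε, so the closure extends into the next operand (via the concat ε-link); C = 8 + 1 = 9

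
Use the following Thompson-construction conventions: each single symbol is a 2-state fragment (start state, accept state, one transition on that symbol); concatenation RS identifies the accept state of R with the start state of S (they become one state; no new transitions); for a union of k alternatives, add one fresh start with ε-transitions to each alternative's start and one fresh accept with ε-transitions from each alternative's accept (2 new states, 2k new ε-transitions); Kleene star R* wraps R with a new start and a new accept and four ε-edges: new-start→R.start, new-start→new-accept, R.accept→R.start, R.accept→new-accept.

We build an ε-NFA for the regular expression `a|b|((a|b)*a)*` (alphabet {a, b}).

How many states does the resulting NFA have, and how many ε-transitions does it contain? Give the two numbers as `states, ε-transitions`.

Bottom-up over the parse tree:
Each of the 5 symbol leaves contributes 2 states and 0 ε-transitions.
  a|b — 6 states, 4 ε-transitions
  (a|b)* — 8 states, 8 ε-transitions
  (a|b)*a — 9 states, 8 ε-transitions
  ((a|b)*a)* — 11 states, 12 ε-transitions
  a|b|((a|b)*a)* — 17 states, 18 ε-transitions

17, 18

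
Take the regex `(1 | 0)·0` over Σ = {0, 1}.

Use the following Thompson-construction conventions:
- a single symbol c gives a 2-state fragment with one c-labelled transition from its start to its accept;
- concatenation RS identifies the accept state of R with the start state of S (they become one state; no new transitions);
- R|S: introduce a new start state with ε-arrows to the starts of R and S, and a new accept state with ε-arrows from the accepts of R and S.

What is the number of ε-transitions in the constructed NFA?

Building bottom-up:
Each of the 3 symbol leaves contributes 0 ε-transitions.
  1 | 0 → 4 ε-transitions
  (1 | 0)·0 → 4 ε-transitions

4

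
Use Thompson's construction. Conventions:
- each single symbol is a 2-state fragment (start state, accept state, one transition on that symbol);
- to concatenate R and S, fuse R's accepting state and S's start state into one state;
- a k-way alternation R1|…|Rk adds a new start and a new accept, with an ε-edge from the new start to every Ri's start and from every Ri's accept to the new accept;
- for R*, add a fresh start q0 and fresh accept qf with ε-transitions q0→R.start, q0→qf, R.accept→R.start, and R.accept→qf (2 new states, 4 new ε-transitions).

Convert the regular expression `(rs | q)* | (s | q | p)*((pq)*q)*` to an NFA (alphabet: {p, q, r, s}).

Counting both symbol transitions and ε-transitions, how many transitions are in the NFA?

39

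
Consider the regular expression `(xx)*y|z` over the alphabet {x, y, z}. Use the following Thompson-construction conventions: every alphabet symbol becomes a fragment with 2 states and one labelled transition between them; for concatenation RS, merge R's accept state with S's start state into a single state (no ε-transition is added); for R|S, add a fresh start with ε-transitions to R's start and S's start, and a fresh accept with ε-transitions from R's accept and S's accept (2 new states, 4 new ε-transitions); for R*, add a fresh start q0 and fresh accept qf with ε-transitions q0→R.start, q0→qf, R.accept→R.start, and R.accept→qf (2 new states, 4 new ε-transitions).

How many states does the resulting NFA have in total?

10

Building bottom-up:
Each of the 4 symbol leaves contributes a 2-state fragment.
  xx — 3 states
  (xx)* — 5 states
  (xx)*y — 6 states
  (xx)*y|z — 10 states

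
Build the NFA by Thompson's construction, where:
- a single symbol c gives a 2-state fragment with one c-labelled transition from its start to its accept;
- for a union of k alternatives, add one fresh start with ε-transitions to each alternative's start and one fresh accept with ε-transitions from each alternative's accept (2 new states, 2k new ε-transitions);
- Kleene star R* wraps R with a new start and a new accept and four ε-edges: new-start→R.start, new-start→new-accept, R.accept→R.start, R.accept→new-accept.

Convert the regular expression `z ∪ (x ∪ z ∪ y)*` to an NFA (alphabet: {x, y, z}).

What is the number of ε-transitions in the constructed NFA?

14

By structural recursion:
Each of the 4 symbol leaves contributes 0 ε-transitions.
  x ∪ z ∪ y → 6 ε-transitions
  (x ∪ z ∪ y)* → 10 ε-transitions
  z ∪ (x ∪ z ∪ y)* → 14 ε-transitions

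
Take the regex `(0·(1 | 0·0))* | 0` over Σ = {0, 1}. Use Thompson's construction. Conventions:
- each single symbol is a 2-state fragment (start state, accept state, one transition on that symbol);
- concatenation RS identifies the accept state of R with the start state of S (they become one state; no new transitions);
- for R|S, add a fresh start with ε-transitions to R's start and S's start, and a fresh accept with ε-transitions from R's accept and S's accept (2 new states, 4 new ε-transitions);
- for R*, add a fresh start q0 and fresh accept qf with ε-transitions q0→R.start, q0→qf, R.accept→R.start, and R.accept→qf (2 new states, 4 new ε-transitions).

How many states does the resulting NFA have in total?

14

Bottom-up over the parse tree:
Each of the 5 symbol leaves contributes a 2-state fragment.
  0·0 = 3 states
  1 | 0·0 = 7 states
  0·(1 | 0·0) = 8 states
  (0·(1 | 0·0))* = 10 states
  (0·(1 | 0·0))* | 0 = 14 states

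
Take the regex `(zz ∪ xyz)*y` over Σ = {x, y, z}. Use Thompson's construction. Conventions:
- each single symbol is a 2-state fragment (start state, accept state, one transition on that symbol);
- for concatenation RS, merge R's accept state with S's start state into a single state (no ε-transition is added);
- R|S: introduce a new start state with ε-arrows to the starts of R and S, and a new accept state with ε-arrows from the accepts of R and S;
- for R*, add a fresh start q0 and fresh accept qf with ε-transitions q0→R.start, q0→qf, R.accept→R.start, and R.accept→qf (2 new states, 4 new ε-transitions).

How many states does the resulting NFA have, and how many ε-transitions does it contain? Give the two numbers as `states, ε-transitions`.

Per subexpression:
Each of the 6 symbol leaves contributes 2 states and 0 ε-transitions.
  zz — 3 states, 0 ε-transitions
  xyz — 4 states, 0 ε-transitions
  zz ∪ xyz — 9 states, 4 ε-transitions
  (zz ∪ xyz)* — 11 states, 8 ε-transitions
  (zz ∪ xyz)*y — 12 states, 8 ε-transitions

12, 8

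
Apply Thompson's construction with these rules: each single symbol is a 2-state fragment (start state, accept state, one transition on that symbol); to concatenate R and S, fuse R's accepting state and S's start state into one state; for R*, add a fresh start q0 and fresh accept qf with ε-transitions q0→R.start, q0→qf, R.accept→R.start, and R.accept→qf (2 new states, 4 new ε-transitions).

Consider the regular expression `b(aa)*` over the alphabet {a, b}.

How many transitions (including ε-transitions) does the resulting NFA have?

7

Building bottom-up:
Each of the 3 symbol leaves contributes 1 transition (1 symbol, 0 ε).
  aa : 2 transitions (2 symbol, 0 ε)
  (aa)* : 6 transitions (2 symbol, 4 ε)
  b(aa)* : 7 transitions (3 symbol, 4 ε)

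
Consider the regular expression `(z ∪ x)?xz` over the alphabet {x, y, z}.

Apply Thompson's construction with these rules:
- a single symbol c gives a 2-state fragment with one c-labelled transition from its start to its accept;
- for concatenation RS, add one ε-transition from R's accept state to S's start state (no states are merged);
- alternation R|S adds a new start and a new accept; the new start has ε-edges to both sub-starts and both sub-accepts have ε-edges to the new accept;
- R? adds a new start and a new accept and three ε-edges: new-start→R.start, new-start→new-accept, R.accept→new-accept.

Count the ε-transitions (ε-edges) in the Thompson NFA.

9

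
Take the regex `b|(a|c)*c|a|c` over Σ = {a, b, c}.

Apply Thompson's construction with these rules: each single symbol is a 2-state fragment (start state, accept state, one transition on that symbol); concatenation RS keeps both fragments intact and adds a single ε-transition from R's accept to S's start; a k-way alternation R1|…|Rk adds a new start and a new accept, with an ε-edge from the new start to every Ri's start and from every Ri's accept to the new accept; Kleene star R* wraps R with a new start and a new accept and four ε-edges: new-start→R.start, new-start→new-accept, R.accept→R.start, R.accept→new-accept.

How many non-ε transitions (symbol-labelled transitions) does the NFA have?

By structural recursion:
Each of the 6 symbol leaves contributes exactly 1 symbol transition.
  a|c → 2 symbol transitions
  (a|c)* → 2 symbol transitions
  (a|c)*c → 3 symbol transitions
  b|(a|c)*c|a|c → 6 symbol transitions

6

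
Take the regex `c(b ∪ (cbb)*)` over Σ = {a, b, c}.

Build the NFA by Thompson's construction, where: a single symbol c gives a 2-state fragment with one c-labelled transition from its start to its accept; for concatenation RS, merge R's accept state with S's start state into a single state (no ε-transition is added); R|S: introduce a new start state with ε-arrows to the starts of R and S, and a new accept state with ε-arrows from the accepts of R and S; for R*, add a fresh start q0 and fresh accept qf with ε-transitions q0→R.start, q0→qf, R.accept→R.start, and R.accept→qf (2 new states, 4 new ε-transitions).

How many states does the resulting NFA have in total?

By structural recursion:
Each of the 5 symbol leaves contributes a 2-state fragment.
  cbb = 4 states
  (cbb)* = 6 states
  b ∪ (cbb)* = 10 states
  c(b ∪ (cbb)*) = 11 states

11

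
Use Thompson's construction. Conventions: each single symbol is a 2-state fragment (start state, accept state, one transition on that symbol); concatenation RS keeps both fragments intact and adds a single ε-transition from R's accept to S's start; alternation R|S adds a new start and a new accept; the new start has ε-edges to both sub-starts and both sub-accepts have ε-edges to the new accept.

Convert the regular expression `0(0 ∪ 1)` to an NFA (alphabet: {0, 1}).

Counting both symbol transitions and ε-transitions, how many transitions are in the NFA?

By structural recursion:
Each of the 3 symbol leaves contributes 1 transition (1 symbol, 0 ε).
  0 ∪ 1 : 6 transitions (2 symbol, 4 ε)
  0(0 ∪ 1) : 8 transitions (3 symbol, 5 ε)

8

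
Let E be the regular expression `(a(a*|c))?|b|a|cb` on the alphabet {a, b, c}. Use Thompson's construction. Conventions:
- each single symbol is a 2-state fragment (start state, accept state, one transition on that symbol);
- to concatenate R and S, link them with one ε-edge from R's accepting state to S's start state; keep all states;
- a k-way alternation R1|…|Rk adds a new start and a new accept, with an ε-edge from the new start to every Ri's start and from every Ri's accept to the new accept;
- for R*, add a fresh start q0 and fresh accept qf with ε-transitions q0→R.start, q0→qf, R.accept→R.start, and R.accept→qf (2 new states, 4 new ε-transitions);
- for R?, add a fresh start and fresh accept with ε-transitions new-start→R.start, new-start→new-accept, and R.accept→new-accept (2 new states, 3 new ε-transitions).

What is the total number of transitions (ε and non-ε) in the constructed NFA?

Per subexpression:
Each of the 7 symbol leaves contributes 1 transition (1 symbol, 0 ε).
  a* — 5 transitions (1 symbol, 4 ε)
  a*|c — 10 transitions (2 symbol, 8 ε)
  a(a*|c) — 12 transitions (3 symbol, 9 ε)
  (a(a*|c))? — 15 transitions (3 symbol, 12 ε)
  cb — 3 transitions (2 symbol, 1 ε)
  (a(a*|c))?|b|a|cb — 28 transitions (7 symbol, 21 ε)

28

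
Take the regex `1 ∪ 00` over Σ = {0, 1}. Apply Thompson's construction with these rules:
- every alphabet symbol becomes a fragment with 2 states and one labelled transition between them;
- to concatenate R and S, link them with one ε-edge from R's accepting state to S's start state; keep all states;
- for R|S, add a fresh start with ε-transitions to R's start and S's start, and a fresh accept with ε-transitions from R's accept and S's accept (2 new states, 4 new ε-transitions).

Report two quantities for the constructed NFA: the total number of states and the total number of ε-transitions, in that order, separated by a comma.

8, 5

Per subexpression:
Each of the 3 symbol leaves contributes 2 states and 0 ε-transitions.
  00 — 4 states, 1 ε-transition
  1 ∪ 00 — 8 states, 5 ε-transitions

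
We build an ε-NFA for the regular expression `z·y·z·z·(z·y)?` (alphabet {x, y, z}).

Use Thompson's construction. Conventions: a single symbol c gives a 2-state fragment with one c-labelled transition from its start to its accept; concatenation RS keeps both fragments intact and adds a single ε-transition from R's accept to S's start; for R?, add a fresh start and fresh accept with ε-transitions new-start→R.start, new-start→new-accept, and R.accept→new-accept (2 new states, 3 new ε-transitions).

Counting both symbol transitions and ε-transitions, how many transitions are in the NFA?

Bottom-up over the parse tree:
Each of the 6 symbol leaves contributes 1 transition (1 symbol, 0 ε).
  z·y : 3 transitions (2 symbol, 1 ε)
  (z·y)? : 6 transitions (2 symbol, 4 ε)
  z·y·z·z·(z·y)? : 14 transitions (6 symbol, 8 ε)

14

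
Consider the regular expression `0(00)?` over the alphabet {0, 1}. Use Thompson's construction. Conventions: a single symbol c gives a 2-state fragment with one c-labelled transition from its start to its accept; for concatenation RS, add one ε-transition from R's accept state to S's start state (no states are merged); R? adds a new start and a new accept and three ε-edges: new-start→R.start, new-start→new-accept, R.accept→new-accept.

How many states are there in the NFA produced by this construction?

8

Recursing over subexpressions:
Each of the 3 symbol leaves contributes a 2-state fragment.
  00 — 4 states
  (00)? — 6 states
  0(00)? — 8 states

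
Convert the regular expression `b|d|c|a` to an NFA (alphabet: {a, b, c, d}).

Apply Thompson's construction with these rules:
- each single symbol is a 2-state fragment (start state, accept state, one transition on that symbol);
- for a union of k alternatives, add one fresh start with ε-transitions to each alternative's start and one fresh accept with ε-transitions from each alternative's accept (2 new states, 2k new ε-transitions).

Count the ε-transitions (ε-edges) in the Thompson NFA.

Bottom-up over the parse tree:
Each of the 4 symbol leaves contributes 0 ε-transitions.
  b|d|c|a : 8 ε-transitions

8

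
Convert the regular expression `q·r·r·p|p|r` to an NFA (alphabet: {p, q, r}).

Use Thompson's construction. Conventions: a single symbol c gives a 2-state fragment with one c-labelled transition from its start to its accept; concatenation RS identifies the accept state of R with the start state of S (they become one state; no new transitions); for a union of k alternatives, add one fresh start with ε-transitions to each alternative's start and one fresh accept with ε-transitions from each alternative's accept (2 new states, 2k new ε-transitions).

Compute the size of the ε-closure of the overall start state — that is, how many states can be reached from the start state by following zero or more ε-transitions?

4

Compute the ε-closure size of each fragment's start state recursively; a symbol fragment's start has no outgoing ε-edge, so its closure is just itself (size 1).
  q·r·r·p — |ε-closure| equals the left operand's closure size = 1 (its accept is not ε-reachable, so the closure stops there)
  q·r·r·p|p|r — new start ε-reaches every alternative's start; none of them accept ε, so the new accept is not reached: |ε-closure| = 1 + 1 + 1 + 1 = 4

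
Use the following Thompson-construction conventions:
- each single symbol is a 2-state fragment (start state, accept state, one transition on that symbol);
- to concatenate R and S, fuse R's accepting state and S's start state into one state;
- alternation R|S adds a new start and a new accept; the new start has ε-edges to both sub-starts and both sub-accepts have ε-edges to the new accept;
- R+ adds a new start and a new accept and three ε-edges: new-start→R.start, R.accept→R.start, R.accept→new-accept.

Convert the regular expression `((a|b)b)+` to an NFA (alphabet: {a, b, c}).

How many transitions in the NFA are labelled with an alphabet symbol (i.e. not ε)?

Building bottom-up:
Each of the 3 symbol leaves contributes exactly 1 symbol transition.
  a|b : 2 symbol transitions
  (a|b)b : 3 symbol transitions
  ((a|b)b)+ : 3 symbol transitions

3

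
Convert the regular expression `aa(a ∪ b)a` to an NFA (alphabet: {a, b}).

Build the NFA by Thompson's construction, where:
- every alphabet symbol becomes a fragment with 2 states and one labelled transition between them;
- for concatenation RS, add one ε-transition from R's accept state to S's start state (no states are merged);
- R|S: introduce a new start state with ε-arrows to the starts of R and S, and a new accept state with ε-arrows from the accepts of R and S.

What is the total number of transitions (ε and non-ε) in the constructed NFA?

Recursing over subexpressions:
Each of the 5 symbol leaves contributes 1 transition (1 symbol, 0 ε).
  a ∪ b : 6 transitions (2 symbol, 4 ε)
  aa(a ∪ b)a : 12 transitions (5 symbol, 7 ε)

12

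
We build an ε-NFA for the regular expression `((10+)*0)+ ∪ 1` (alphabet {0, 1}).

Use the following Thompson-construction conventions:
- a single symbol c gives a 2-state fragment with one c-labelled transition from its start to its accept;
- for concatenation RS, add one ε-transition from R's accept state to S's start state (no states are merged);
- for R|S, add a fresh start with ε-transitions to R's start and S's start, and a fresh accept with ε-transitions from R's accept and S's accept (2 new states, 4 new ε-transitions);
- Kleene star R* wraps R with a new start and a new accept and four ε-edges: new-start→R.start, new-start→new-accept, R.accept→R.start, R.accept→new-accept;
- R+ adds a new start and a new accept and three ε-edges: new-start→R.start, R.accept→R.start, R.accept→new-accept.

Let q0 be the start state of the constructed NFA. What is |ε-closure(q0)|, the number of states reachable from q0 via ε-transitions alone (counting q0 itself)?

Let C(F) = |ε-closure(F.start)| within fragment F, and note whether F accepts ε. Symbol fragments have C = 1 and do not accept ε. Then:
  0+ → |closure| = 1 + 1 = 2 (the body doesn't accept ε, so the new accept is not reached)
  10+ → |closure| equals the left operand's closure size = 1 (its accept is not ε-reachable, so the closure stops there)
  (10+)* → |closure| = 1 (new start) + 1 (body) + 1 (new accept) = 3
  (10+)*0 → |closure| = 3 + 1 = 4 (closure spills across the concat boundary because the left factor accepts ε)
  ((10+)*0)+ → |closure| = 1 + 4 = 5 (the body doesn't accept ε, so the new accept is not reached)
  ((10+)*0)+ ∪ 1 → new start ε-reaches every alternative's start; none of them accept ε, so the new accept is not reached: |closure| = 1 + 5 + 1 = 7

7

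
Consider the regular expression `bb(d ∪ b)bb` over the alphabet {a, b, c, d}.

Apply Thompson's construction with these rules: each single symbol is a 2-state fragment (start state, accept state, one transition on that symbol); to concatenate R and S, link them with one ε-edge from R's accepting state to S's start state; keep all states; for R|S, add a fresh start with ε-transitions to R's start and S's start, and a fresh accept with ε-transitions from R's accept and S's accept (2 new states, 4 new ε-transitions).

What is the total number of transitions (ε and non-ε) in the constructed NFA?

14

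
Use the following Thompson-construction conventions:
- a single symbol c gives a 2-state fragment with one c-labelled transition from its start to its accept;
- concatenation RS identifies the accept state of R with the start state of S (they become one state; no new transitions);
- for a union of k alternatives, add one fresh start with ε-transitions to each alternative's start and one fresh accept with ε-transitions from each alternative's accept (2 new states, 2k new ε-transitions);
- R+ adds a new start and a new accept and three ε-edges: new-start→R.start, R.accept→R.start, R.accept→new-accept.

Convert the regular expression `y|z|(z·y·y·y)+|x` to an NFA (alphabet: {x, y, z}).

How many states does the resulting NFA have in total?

By structural recursion:
Each of the 7 symbol leaves contributes a 2-state fragment.
  z·y·y·y : 5 states
  (z·y·y·y)+ : 7 states
  y|z|(z·y·y·y)+|x : 15 states

15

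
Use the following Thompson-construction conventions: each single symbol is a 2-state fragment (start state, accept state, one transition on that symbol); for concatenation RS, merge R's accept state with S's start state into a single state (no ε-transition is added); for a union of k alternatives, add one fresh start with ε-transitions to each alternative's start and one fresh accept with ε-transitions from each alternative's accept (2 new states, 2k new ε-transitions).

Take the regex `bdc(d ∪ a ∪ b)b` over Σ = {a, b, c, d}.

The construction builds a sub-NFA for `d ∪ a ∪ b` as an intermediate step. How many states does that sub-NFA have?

Fragment for `d ∪ a ∪ b`:
Each of the 3 symbol leaves contributes a 2-state fragment.
  d ∪ a ∪ b = 8 states

8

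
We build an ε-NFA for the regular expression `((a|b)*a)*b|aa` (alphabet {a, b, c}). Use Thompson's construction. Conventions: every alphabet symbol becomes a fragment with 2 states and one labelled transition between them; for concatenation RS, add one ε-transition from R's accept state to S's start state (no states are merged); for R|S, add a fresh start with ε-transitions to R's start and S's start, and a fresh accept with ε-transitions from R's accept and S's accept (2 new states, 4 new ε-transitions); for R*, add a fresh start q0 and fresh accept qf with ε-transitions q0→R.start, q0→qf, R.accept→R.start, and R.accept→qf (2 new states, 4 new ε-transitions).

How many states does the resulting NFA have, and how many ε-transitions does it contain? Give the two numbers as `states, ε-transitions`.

20, 19

Recursing over subexpressions:
Each of the 6 symbol leaves contributes 2 states and 0 ε-transitions.
  a|b — 6 states, 4 ε-transitions
  (a|b)* — 8 states, 8 ε-transitions
  (a|b)*a — 10 states, 9 ε-transitions
  ((a|b)*a)* — 12 states, 13 ε-transitions
  ((a|b)*a)*b — 14 states, 14 ε-transitions
  aa — 4 states, 1 ε-transition
  ((a|b)*a)*b|aa — 20 states, 19 ε-transitions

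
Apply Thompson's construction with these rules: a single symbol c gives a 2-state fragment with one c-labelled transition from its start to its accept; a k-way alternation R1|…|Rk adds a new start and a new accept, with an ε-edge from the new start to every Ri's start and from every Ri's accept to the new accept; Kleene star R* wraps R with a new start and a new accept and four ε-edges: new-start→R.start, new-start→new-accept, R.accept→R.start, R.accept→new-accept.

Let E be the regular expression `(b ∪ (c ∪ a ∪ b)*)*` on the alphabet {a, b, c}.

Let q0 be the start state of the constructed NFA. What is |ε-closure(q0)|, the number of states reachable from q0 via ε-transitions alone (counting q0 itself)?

11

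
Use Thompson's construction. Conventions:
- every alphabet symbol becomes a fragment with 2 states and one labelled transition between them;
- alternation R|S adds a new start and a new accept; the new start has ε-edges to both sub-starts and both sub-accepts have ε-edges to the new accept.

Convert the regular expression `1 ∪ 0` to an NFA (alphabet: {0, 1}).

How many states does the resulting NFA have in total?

By structural recursion:
Each of the 2 symbol leaves contributes a 2-state fragment.
  1 ∪ 0 = 6 states

6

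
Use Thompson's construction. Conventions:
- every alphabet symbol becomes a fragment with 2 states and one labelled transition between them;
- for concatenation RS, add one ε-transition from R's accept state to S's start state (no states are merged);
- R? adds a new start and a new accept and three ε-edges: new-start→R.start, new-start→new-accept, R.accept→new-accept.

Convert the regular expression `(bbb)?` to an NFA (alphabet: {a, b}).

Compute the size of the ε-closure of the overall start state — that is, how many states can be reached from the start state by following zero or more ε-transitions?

Compute the ε-closure size of each fragment's start state recursively; a symbol fragment's start has no outgoing ε-edge, so its closure is just itself (size 1).
  bbb — same as the first factor's closure: |closure| = 1
  (bbb)? — new start has ε-edges to the inner start and to the new accept, so |closure| = 2 + 1 = 3

3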